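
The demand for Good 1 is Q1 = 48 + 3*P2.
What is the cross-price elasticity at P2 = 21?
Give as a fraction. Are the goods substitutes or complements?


dQ1/dP2 = 3
At P2 = 21: Q1 = 48 + 3*21 = 111
Exy = (dQ1/dP2)(P2/Q1) = 3 * 21 / 111 = 21/37
Since Exy > 0, the goods are substitutes.

21/37 (substitutes)


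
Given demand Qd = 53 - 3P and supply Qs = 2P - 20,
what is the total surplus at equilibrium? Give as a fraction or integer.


Find equilibrium: 53 - 3P = 2P - 20
53 + 20 = 5P
P* = 73/5 = 73/5
Q* = 2*73/5 - 20 = 46/5
Inverse demand: P = 53/3 - Q/3, so P_max = 53/3
Inverse supply: P = 10 + Q/2, so P_min = 10
CS = (1/2) * 46/5 * (53/3 - 73/5) = 1058/75
PS = (1/2) * 46/5 * (73/5 - 10) = 529/25
TS = CS + PS = 1058/75 + 529/25 = 529/15

529/15


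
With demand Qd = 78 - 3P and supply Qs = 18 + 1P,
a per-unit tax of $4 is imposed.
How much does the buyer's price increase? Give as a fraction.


With a per-unit tax, the buyer's price increase depends on relative slopes.
Supply slope: d = 1, Demand slope: b = 3
Buyer's price increase = d * tax / (b + d)
= 1 * 4 / (3 + 1)
= 4 / 4 = 1

1


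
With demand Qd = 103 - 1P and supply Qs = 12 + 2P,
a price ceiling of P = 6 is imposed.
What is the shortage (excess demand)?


At P = 6:
Qd = 103 - 1*6 = 97
Qs = 12 + 2*6 = 24
Shortage = Qd - Qs = 97 - 24 = 73

73


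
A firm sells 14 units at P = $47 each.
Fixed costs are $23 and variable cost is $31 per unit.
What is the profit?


Total Revenue = P * Q = 47 * 14 = $658
Total Cost = FC + VC*Q = 23 + 31*14 = $457
Profit = TR - TC = 658 - 457 = $201

$201


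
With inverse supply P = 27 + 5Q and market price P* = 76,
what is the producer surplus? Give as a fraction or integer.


Minimum supply price (at Q=0): P_min = 27
Quantity supplied at P* = 76:
Q* = (76 - 27)/5 = 49/5
PS = (1/2) * Q* * (P* - P_min)
PS = (1/2) * 49/5 * (76 - 27)
PS = (1/2) * 49/5 * 49 = 2401/10

2401/10


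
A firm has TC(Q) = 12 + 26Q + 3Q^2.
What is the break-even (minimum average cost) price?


AC(Q) = 12/Q + 26 + 3Q
To minimize: dAC/dQ = -12/Q^2 + 3 = 0
Q^2 = 12/3 = 4
Q* = 2
Min AC = 12/2 + 26 + 3*2
Min AC = 6 + 26 + 6 = 38

38


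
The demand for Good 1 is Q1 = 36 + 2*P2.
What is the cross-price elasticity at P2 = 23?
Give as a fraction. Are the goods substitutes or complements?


dQ1/dP2 = 2
At P2 = 23: Q1 = 36 + 2*23 = 82
Exy = (dQ1/dP2)(P2/Q1) = 2 * 23 / 82 = 23/41
Since Exy > 0, the goods are substitutes.

23/41 (substitutes)


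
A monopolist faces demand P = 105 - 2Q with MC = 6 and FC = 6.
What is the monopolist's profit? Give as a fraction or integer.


MR = MC: 105 - 4Q = 6
Q* = 99/4
P* = 105 - 2*99/4 = 111/2
Profit = (P* - MC)*Q* - FC
= (111/2 - 6)*99/4 - 6
= 99/2*99/4 - 6
= 9801/8 - 6 = 9753/8

9753/8


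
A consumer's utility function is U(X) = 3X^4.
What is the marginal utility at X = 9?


MU = dU/dX = 3*4*X^(4-1)
MU = 12*X^3
At X = 9:
MU = 12 * 9^3
MU = 12 * 729 = 8748

8748


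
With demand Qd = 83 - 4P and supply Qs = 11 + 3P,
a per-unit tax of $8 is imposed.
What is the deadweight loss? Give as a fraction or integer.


Pre-tax equilibrium quantity: Q* = 293/7
Post-tax equilibrium quantity: Q_tax = 197/7
Reduction in quantity: Q* - Q_tax = 96/7
DWL = (1/2) * tax * (Q* - Q_tax)
DWL = (1/2) * 8 * 96/7 = 384/7

384/7


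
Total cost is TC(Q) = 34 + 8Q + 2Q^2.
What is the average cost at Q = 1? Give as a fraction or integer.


TC(1) = 34 + 8*1 + 2*1^2
TC(1) = 34 + 8 + 2 = 44
AC = TC/Q = 44/1 = 44

44


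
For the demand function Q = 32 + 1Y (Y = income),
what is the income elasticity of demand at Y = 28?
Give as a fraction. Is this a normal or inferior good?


dQ/dY = 1
At Y = 28: Q = 32 + 1*28 = 60
Ey = (dQ/dY)(Y/Q) = 1 * 28 / 60 = 7/15
Since Ey > 0, this is a normal good.

7/15 (normal good)


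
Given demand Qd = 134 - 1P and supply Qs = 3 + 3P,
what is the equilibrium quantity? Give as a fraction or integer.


First find equilibrium price:
134 - 1P = 3 + 3P
P* = 131/4 = 131/4
Then substitute into demand:
Q* = 134 - 1 * 131/4 = 405/4

405/4


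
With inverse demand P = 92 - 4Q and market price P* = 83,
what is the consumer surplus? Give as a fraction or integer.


Maximum willingness to pay (at Q=0): P_max = 92
Quantity demanded at P* = 83:
Q* = (92 - 83)/4 = 9/4
CS = (1/2) * Q* * (P_max - P*)
CS = (1/2) * 9/4 * (92 - 83)
CS = (1/2) * 9/4 * 9 = 81/8

81/8


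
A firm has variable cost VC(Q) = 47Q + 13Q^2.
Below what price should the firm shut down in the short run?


AVC(Q) = VC(Q)/Q = 47 + 13Q
AVC is increasing in Q, so minimum AVC is at Q -> 0+.
Min AVC = 47
The firm should shut down if P < 47.

47


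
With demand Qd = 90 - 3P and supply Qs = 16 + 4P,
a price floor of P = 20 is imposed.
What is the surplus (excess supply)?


At P = 20:
Qd = 90 - 3*20 = 30
Qs = 16 + 4*20 = 96
Surplus = Qs - Qd = 96 - 30 = 66

66


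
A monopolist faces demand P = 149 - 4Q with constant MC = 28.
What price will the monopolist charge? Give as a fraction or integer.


MR = 149 - 8Q
Set MR = MC: 149 - 8Q = 28
Q* = 121/8
Substitute into demand:
P* = 149 - 4*121/8 = 177/2

177/2


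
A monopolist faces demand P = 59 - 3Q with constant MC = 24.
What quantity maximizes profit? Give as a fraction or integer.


TR = P*Q = (59 - 3Q)Q = 59Q - 3Q^2
MR = dTR/dQ = 59 - 6Q
Set MR = MC:
59 - 6Q = 24
35 = 6Q
Q* = 35/6 = 35/6

35/6


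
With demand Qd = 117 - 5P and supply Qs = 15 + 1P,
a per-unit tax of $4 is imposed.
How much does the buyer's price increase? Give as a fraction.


With a per-unit tax, the buyer's price increase depends on relative slopes.
Supply slope: d = 1, Demand slope: b = 5
Buyer's price increase = d * tax / (b + d)
= 1 * 4 / (5 + 1)
= 4 / 6 = 2/3

2/3


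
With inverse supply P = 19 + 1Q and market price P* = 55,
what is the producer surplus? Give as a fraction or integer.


Minimum supply price (at Q=0): P_min = 19
Quantity supplied at P* = 55:
Q* = (55 - 19)/1 = 36
PS = (1/2) * Q* * (P* - P_min)
PS = (1/2) * 36 * (55 - 19)
PS = (1/2) * 36 * 36 = 648

648


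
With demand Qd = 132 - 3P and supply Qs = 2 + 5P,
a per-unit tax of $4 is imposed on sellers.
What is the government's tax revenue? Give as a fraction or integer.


With tax on sellers, new supply: Qs' = 2 + 5(P - 4)
= 5P - 18
New equilibrium quantity:
Q_new = 303/4
Tax revenue = tax * Q_new = 4 * 303/4 = 303

303


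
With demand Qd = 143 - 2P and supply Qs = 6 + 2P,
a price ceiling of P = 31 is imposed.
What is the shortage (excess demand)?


At P = 31:
Qd = 143 - 2*31 = 81
Qs = 6 + 2*31 = 68
Shortage = Qd - Qs = 81 - 68 = 13

13


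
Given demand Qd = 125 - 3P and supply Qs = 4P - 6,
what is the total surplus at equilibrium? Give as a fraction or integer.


Find equilibrium: 125 - 3P = 4P - 6
125 + 6 = 7P
P* = 131/7 = 131/7
Q* = 4*131/7 - 6 = 482/7
Inverse demand: P = 125/3 - Q/3, so P_max = 125/3
Inverse supply: P = 3/2 + Q/4, so P_min = 3/2
CS = (1/2) * 482/7 * (125/3 - 131/7) = 116162/147
PS = (1/2) * 482/7 * (131/7 - 3/2) = 58081/98
TS = CS + PS = 116162/147 + 58081/98 = 58081/42

58081/42


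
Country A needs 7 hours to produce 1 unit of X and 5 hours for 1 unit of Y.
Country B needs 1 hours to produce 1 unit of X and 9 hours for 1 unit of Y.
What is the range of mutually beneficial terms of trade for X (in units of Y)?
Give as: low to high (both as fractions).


Opportunity cost of X for Country A = hours_X / hours_Y = 7/5 = 7/5 units of Y
Opportunity cost of X for Country B = hours_X / hours_Y = 1/9 = 1/9 units of Y
Terms of trade must be between the two opportunity costs.
Range: 1/9 to 7/5

1/9 to 7/5


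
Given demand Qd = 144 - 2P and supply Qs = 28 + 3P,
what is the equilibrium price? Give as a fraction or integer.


At equilibrium, Qd = Qs.
144 - 2P = 28 + 3P
144 - 28 = 2P + 3P
116 = 5P
P* = 116/5 = 116/5

116/5


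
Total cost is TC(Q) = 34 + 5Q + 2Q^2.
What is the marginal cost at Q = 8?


MC = dTC/dQ = 5 + 2*2*Q
At Q = 8:
MC = 5 + 4*8
MC = 5 + 32 = 37

37


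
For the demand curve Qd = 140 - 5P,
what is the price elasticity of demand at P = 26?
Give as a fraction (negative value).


dQ/dP = -5
At P = 26: Q = 140 - 5*26 = 10
E = (dQ/dP)(P/Q) = (-5)(26/10) = -13

-13


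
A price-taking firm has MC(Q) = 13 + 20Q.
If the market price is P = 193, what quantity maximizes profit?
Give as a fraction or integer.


In perfect competition, profit is maximized where P = MC.
193 = 13 + 20Q
180 = 20Q
Q* = 180/20 = 9

9


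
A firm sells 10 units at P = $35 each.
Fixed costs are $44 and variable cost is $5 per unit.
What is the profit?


Total Revenue = P * Q = 35 * 10 = $350
Total Cost = FC + VC*Q = 44 + 5*10 = $94
Profit = TR - TC = 350 - 94 = $256

$256


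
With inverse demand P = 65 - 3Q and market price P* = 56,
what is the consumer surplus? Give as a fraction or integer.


Maximum willingness to pay (at Q=0): P_max = 65
Quantity demanded at P* = 56:
Q* = (65 - 56)/3 = 3
CS = (1/2) * Q* * (P_max - P*)
CS = (1/2) * 3 * (65 - 56)
CS = (1/2) * 3 * 9 = 27/2

27/2


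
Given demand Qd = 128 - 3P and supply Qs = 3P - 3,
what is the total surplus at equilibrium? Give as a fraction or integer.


Find equilibrium: 128 - 3P = 3P - 3
128 + 3 = 6P
P* = 131/6 = 131/6
Q* = 3*131/6 - 3 = 125/2
Inverse demand: P = 128/3 - Q/3, so P_max = 128/3
Inverse supply: P = 1 + Q/3, so P_min = 1
CS = (1/2) * 125/2 * (128/3 - 131/6) = 15625/24
PS = (1/2) * 125/2 * (131/6 - 1) = 15625/24
TS = CS + PS = 15625/24 + 15625/24 = 15625/12

15625/12


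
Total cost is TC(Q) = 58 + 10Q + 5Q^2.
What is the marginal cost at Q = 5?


MC = dTC/dQ = 10 + 2*5*Q
At Q = 5:
MC = 10 + 10*5
MC = 10 + 50 = 60

60


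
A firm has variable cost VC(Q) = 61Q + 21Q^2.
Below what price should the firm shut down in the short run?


AVC(Q) = VC(Q)/Q = 61 + 21Q
AVC is increasing in Q, so minimum AVC is at Q -> 0+.
Min AVC = 61
The firm should shut down if P < 61.

61


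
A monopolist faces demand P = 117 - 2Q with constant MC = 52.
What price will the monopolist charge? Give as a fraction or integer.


MR = 117 - 4Q
Set MR = MC: 117 - 4Q = 52
Q* = 65/4
Substitute into demand:
P* = 117 - 2*65/4 = 169/2

169/2


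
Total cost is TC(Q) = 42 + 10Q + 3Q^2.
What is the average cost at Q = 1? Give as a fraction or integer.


TC(1) = 42 + 10*1 + 3*1^2
TC(1) = 42 + 10 + 3 = 55
AC = TC/Q = 55/1 = 55

55


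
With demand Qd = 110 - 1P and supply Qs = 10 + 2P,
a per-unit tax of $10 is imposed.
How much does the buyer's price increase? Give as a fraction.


With a per-unit tax, the buyer's price increase depends on relative slopes.
Supply slope: d = 2, Demand slope: b = 1
Buyer's price increase = d * tax / (b + d)
= 2 * 10 / (1 + 2)
= 20 / 3 = 20/3

20/3


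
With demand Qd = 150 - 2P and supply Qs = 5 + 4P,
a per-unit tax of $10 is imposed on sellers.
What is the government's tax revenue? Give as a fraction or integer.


With tax on sellers, new supply: Qs' = 5 + 4(P - 10)
= 4P - 35
New equilibrium quantity:
Q_new = 265/3
Tax revenue = tax * Q_new = 10 * 265/3 = 2650/3

2650/3


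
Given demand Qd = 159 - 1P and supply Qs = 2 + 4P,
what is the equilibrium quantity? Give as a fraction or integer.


First find equilibrium price:
159 - 1P = 2 + 4P
P* = 157/5 = 157/5
Then substitute into demand:
Q* = 159 - 1 * 157/5 = 638/5

638/5


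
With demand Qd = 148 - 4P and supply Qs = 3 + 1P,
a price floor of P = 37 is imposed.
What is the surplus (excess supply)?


At P = 37:
Qd = 148 - 4*37 = 0
Qs = 3 + 1*37 = 40
Surplus = Qs - Qd = 40 - 0 = 40

40


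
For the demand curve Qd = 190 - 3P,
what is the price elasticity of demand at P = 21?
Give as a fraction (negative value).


dQ/dP = -3
At P = 21: Q = 190 - 3*21 = 127
E = (dQ/dP)(P/Q) = (-3)(21/127) = -63/127

-63/127


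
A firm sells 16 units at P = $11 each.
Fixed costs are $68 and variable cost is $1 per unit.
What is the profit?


Total Revenue = P * Q = 11 * 16 = $176
Total Cost = FC + VC*Q = 68 + 1*16 = $84
Profit = TR - TC = 176 - 84 = $92

$92


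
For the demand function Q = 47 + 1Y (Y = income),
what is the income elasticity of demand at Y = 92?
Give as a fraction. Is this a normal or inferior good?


dQ/dY = 1
At Y = 92: Q = 47 + 1*92 = 139
Ey = (dQ/dY)(Y/Q) = 1 * 92 / 139 = 92/139
Since Ey > 0, this is a normal good.

92/139 (normal good)


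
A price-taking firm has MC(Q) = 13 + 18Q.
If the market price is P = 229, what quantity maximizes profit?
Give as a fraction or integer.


In perfect competition, profit is maximized where P = MC.
229 = 13 + 18Q
216 = 18Q
Q* = 216/18 = 12

12


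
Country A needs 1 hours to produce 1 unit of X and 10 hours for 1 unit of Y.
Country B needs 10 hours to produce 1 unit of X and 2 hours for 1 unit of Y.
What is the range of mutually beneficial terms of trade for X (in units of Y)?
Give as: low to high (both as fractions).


Opportunity cost of X for Country A = hours_X / hours_Y = 1/10 = 1/10 units of Y
Opportunity cost of X for Country B = hours_X / hours_Y = 10/2 = 5 units of Y
Terms of trade must be between the two opportunity costs.
Range: 1/10 to 5

1/10 to 5


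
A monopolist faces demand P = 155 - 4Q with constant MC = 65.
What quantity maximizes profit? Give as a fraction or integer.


TR = P*Q = (155 - 4Q)Q = 155Q - 4Q^2
MR = dTR/dQ = 155 - 8Q
Set MR = MC:
155 - 8Q = 65
90 = 8Q
Q* = 90/8 = 45/4

45/4


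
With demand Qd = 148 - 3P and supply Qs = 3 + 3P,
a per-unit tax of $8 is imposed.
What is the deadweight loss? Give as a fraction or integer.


Pre-tax equilibrium quantity: Q* = 151/2
Post-tax equilibrium quantity: Q_tax = 127/2
Reduction in quantity: Q* - Q_tax = 12
DWL = (1/2) * tax * (Q* - Q_tax)
DWL = (1/2) * 8 * 12 = 48

48


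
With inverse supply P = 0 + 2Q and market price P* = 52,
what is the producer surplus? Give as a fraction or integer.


Minimum supply price (at Q=0): P_min = 0
Quantity supplied at P* = 52:
Q* = (52 - 0)/2 = 26
PS = (1/2) * Q* * (P* - P_min)
PS = (1/2) * 26 * (52 - 0)
PS = (1/2) * 26 * 52 = 676

676


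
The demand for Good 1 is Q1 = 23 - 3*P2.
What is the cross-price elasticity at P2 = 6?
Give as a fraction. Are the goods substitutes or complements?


dQ1/dP2 = -3
At P2 = 6: Q1 = 23 - 3*6 = 5
Exy = (dQ1/dP2)(P2/Q1) = -3 * 6 / 5 = -18/5
Since Exy < 0, the goods are complements.

-18/5 (complements)


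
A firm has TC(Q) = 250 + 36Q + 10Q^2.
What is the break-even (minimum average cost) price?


AC(Q) = 250/Q + 36 + 10Q
To minimize: dAC/dQ = -250/Q^2 + 10 = 0
Q^2 = 250/10 = 25
Q* = 5
Min AC = 250/5 + 36 + 10*5
Min AC = 50 + 36 + 50 = 136

136


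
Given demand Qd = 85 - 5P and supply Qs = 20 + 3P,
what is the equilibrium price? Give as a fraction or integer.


At equilibrium, Qd = Qs.
85 - 5P = 20 + 3P
85 - 20 = 5P + 3P
65 = 8P
P* = 65/8 = 65/8

65/8


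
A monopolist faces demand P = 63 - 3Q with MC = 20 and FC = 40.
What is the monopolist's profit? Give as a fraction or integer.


MR = MC: 63 - 6Q = 20
Q* = 43/6
P* = 63 - 3*43/6 = 83/2
Profit = (P* - MC)*Q* - FC
= (83/2 - 20)*43/6 - 40
= 43/2*43/6 - 40
= 1849/12 - 40 = 1369/12

1369/12


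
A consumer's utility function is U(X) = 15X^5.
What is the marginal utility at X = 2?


MU = dU/dX = 15*5*X^(5-1)
MU = 75*X^4
At X = 2:
MU = 75 * 2^4
MU = 75 * 16 = 1200

1200


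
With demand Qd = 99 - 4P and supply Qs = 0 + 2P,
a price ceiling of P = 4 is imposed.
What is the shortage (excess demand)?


At P = 4:
Qd = 99 - 4*4 = 83
Qs = 0 + 2*4 = 8
Shortage = Qd - Qs = 83 - 8 = 75

75


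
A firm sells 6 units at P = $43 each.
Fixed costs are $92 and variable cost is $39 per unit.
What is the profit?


Total Revenue = P * Q = 43 * 6 = $258
Total Cost = FC + VC*Q = 92 + 39*6 = $326
Profit = TR - TC = 258 - 326 = $-68

$-68


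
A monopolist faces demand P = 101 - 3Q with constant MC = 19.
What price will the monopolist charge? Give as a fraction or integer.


MR = 101 - 6Q
Set MR = MC: 101 - 6Q = 19
Q* = 41/3
Substitute into demand:
P* = 101 - 3*41/3 = 60

60


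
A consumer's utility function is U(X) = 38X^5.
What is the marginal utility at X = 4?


MU = dU/dX = 38*5*X^(5-1)
MU = 190*X^4
At X = 4:
MU = 190 * 4^4
MU = 190 * 256 = 48640

48640


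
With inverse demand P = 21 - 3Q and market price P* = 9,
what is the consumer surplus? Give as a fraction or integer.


Maximum willingness to pay (at Q=0): P_max = 21
Quantity demanded at P* = 9:
Q* = (21 - 9)/3 = 4
CS = (1/2) * Q* * (P_max - P*)
CS = (1/2) * 4 * (21 - 9)
CS = (1/2) * 4 * 12 = 24

24


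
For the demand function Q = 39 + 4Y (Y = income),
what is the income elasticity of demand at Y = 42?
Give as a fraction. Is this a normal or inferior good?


dQ/dY = 4
At Y = 42: Q = 39 + 4*42 = 207
Ey = (dQ/dY)(Y/Q) = 4 * 42 / 207 = 56/69
Since Ey > 0, this is a normal good.

56/69 (normal good)


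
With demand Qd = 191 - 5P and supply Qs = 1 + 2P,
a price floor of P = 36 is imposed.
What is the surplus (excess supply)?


At P = 36:
Qd = 191 - 5*36 = 11
Qs = 1 + 2*36 = 73
Surplus = Qs - Qd = 73 - 11 = 62

62


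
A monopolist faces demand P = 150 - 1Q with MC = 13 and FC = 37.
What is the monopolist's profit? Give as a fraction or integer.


MR = MC: 150 - 2Q = 13
Q* = 137/2
P* = 150 - 1*137/2 = 163/2
Profit = (P* - MC)*Q* - FC
= (163/2 - 13)*137/2 - 37
= 137/2*137/2 - 37
= 18769/4 - 37 = 18621/4

18621/4


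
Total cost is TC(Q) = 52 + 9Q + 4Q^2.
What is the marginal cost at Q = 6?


MC = dTC/dQ = 9 + 2*4*Q
At Q = 6:
MC = 9 + 8*6
MC = 9 + 48 = 57

57


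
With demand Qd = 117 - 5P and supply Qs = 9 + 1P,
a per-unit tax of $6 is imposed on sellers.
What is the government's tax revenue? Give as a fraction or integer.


With tax on sellers, new supply: Qs' = 9 + 1(P - 6)
= 3 + 1P
New equilibrium quantity:
Q_new = 22
Tax revenue = tax * Q_new = 6 * 22 = 132

132


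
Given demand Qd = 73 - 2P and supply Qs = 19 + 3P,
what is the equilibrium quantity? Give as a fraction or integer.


First find equilibrium price:
73 - 2P = 19 + 3P
P* = 54/5 = 54/5
Then substitute into demand:
Q* = 73 - 2 * 54/5 = 257/5

257/5


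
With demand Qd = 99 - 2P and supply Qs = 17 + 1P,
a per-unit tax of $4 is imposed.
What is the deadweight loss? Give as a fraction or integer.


Pre-tax equilibrium quantity: Q* = 133/3
Post-tax equilibrium quantity: Q_tax = 125/3
Reduction in quantity: Q* - Q_tax = 8/3
DWL = (1/2) * tax * (Q* - Q_tax)
DWL = (1/2) * 4 * 8/3 = 16/3

16/3


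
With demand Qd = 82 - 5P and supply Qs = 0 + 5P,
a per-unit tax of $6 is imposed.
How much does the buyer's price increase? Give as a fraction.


With a per-unit tax, the buyer's price increase depends on relative slopes.
Supply slope: d = 5, Demand slope: b = 5
Buyer's price increase = d * tax / (b + d)
= 5 * 6 / (5 + 5)
= 30 / 10 = 3

3


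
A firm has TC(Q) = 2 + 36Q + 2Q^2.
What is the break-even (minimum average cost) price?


AC(Q) = 2/Q + 36 + 2Q
To minimize: dAC/dQ = -2/Q^2 + 2 = 0
Q^2 = 2/2 = 1
Q* = 1
Min AC = 2/1 + 36 + 2*1
Min AC = 2 + 36 + 2 = 40

40


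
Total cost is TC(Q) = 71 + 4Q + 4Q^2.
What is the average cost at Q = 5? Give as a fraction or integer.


TC(5) = 71 + 4*5 + 4*5^2
TC(5) = 71 + 20 + 100 = 191
AC = TC/Q = 191/5 = 191/5

191/5


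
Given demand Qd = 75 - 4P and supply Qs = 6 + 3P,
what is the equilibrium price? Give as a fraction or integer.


At equilibrium, Qd = Qs.
75 - 4P = 6 + 3P
75 - 6 = 4P + 3P
69 = 7P
P* = 69/7 = 69/7

69/7


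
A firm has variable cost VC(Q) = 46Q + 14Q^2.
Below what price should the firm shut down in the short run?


AVC(Q) = VC(Q)/Q = 46 + 14Q
AVC is increasing in Q, so minimum AVC is at Q -> 0+.
Min AVC = 46
The firm should shut down if P < 46.

46


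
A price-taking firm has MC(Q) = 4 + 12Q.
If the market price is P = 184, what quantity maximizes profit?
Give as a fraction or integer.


In perfect competition, profit is maximized where P = MC.
184 = 4 + 12Q
180 = 12Q
Q* = 180/12 = 15

15


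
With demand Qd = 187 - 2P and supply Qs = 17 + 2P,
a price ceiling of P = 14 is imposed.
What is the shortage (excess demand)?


At P = 14:
Qd = 187 - 2*14 = 159
Qs = 17 + 2*14 = 45
Shortage = Qd - Qs = 159 - 45 = 114

114


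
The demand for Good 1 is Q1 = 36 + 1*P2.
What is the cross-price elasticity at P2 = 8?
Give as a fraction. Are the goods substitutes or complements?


dQ1/dP2 = 1
At P2 = 8: Q1 = 36 + 1*8 = 44
Exy = (dQ1/dP2)(P2/Q1) = 1 * 8 / 44 = 2/11
Since Exy > 0, the goods are substitutes.

2/11 (substitutes)


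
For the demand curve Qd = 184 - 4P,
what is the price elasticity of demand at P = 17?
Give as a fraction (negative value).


dQ/dP = -4
At P = 17: Q = 184 - 4*17 = 116
E = (dQ/dP)(P/Q) = (-4)(17/116) = -17/29

-17/29


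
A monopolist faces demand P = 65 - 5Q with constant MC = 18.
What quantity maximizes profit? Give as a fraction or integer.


TR = P*Q = (65 - 5Q)Q = 65Q - 5Q^2
MR = dTR/dQ = 65 - 10Q
Set MR = MC:
65 - 10Q = 18
47 = 10Q
Q* = 47/10 = 47/10

47/10


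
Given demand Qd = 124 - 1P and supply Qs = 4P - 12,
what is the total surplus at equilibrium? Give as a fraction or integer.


Find equilibrium: 124 - 1P = 4P - 12
124 + 12 = 5P
P* = 136/5 = 136/5
Q* = 4*136/5 - 12 = 484/5
Inverse demand: P = 124 - Q/1, so P_max = 124
Inverse supply: P = 3 + Q/4, so P_min = 3
CS = (1/2) * 484/5 * (124 - 136/5) = 117128/25
PS = (1/2) * 484/5 * (136/5 - 3) = 29282/25
TS = CS + PS = 117128/25 + 29282/25 = 29282/5

29282/5


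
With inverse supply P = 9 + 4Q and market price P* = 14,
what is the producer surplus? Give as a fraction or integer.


Minimum supply price (at Q=0): P_min = 9
Quantity supplied at P* = 14:
Q* = (14 - 9)/4 = 5/4
PS = (1/2) * Q* * (P* - P_min)
PS = (1/2) * 5/4 * (14 - 9)
PS = (1/2) * 5/4 * 5 = 25/8

25/8


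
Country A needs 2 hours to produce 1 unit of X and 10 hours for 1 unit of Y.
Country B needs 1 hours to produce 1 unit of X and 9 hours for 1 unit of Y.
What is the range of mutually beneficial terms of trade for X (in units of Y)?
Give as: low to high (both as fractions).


Opportunity cost of X for Country A = hours_X / hours_Y = 2/10 = 1/5 units of Y
Opportunity cost of X for Country B = hours_X / hours_Y = 1/9 = 1/9 units of Y
Terms of trade must be between the two opportunity costs.
Range: 1/9 to 1/5

1/9 to 1/5


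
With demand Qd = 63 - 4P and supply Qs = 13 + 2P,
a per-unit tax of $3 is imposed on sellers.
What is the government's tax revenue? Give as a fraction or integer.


With tax on sellers, new supply: Qs' = 13 + 2(P - 3)
= 7 + 2P
New equilibrium quantity:
Q_new = 77/3
Tax revenue = tax * Q_new = 3 * 77/3 = 77

77


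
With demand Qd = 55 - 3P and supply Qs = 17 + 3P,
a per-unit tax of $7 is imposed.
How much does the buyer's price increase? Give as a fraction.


With a per-unit tax, the buyer's price increase depends on relative slopes.
Supply slope: d = 3, Demand slope: b = 3
Buyer's price increase = d * tax / (b + d)
= 3 * 7 / (3 + 3)
= 21 / 6 = 7/2

7/2


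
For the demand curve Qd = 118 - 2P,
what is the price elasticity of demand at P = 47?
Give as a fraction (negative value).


dQ/dP = -2
At P = 47: Q = 118 - 2*47 = 24
E = (dQ/dP)(P/Q) = (-2)(47/24) = -47/12

-47/12


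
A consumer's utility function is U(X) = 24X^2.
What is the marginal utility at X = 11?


MU = dU/dX = 24*2*X^(2-1)
MU = 48*X^1
At X = 11:
MU = 48 * 11^1
MU = 48 * 11 = 528

528


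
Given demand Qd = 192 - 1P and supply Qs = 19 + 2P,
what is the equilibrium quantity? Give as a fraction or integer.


First find equilibrium price:
192 - 1P = 19 + 2P
P* = 173/3 = 173/3
Then substitute into demand:
Q* = 192 - 1 * 173/3 = 403/3

403/3


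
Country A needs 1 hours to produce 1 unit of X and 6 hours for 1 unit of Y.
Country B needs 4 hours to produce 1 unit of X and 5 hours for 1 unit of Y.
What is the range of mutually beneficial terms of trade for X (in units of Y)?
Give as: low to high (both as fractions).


Opportunity cost of X for Country A = hours_X / hours_Y = 1/6 = 1/6 units of Y
Opportunity cost of X for Country B = hours_X / hours_Y = 4/5 = 4/5 units of Y
Terms of trade must be between the two opportunity costs.
Range: 1/6 to 4/5

1/6 to 4/5


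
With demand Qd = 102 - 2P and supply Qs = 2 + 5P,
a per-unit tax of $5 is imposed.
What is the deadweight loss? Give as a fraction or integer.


Pre-tax equilibrium quantity: Q* = 514/7
Post-tax equilibrium quantity: Q_tax = 464/7
Reduction in quantity: Q* - Q_tax = 50/7
DWL = (1/2) * tax * (Q* - Q_tax)
DWL = (1/2) * 5 * 50/7 = 125/7

125/7


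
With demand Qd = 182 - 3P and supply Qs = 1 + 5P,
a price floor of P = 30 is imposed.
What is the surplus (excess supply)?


At P = 30:
Qd = 182 - 3*30 = 92
Qs = 1 + 5*30 = 151
Surplus = Qs - Qd = 151 - 92 = 59

59


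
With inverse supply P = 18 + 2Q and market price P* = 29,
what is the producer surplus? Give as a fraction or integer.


Minimum supply price (at Q=0): P_min = 18
Quantity supplied at P* = 29:
Q* = (29 - 18)/2 = 11/2
PS = (1/2) * Q* * (P* - P_min)
PS = (1/2) * 11/2 * (29 - 18)
PS = (1/2) * 11/2 * 11 = 121/4

121/4


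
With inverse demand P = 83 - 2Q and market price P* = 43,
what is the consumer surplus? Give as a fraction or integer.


Maximum willingness to pay (at Q=0): P_max = 83
Quantity demanded at P* = 43:
Q* = (83 - 43)/2 = 20
CS = (1/2) * Q* * (P_max - P*)
CS = (1/2) * 20 * (83 - 43)
CS = (1/2) * 20 * 40 = 400

400


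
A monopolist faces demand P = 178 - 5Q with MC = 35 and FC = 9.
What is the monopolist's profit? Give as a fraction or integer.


MR = MC: 178 - 10Q = 35
Q* = 143/10
P* = 178 - 5*143/10 = 213/2
Profit = (P* - MC)*Q* - FC
= (213/2 - 35)*143/10 - 9
= 143/2*143/10 - 9
= 20449/20 - 9 = 20269/20

20269/20


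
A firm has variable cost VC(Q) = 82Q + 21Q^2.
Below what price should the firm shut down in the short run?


AVC(Q) = VC(Q)/Q = 82 + 21Q
AVC is increasing in Q, so minimum AVC is at Q -> 0+.
Min AVC = 82
The firm should shut down if P < 82.

82


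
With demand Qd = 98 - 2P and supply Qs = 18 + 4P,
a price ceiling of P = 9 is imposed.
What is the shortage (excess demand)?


At P = 9:
Qd = 98 - 2*9 = 80
Qs = 18 + 4*9 = 54
Shortage = Qd - Qs = 80 - 54 = 26

26


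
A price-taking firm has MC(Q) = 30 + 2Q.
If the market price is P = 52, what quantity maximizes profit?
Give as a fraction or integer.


In perfect competition, profit is maximized where P = MC.
52 = 30 + 2Q
22 = 2Q
Q* = 22/2 = 11

11


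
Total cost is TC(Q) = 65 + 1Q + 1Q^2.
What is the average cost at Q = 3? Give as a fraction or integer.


TC(3) = 65 + 1*3 + 1*3^2
TC(3) = 65 + 3 + 9 = 77
AC = TC/Q = 77/3 = 77/3

77/3


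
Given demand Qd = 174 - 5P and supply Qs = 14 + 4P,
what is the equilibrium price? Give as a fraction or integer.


At equilibrium, Qd = Qs.
174 - 5P = 14 + 4P
174 - 14 = 5P + 4P
160 = 9P
P* = 160/9 = 160/9

160/9


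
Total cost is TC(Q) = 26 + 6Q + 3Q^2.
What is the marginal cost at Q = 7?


MC = dTC/dQ = 6 + 2*3*Q
At Q = 7:
MC = 6 + 6*7
MC = 6 + 42 = 48

48


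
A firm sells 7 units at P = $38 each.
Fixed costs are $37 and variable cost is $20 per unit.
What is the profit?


Total Revenue = P * Q = 38 * 7 = $266
Total Cost = FC + VC*Q = 37 + 20*7 = $177
Profit = TR - TC = 266 - 177 = $89

$89


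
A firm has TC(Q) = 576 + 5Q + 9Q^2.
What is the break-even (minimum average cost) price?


AC(Q) = 576/Q + 5 + 9Q
To minimize: dAC/dQ = -576/Q^2 + 9 = 0
Q^2 = 576/9 = 64
Q* = 8
Min AC = 576/8 + 5 + 9*8
Min AC = 72 + 5 + 72 = 149

149


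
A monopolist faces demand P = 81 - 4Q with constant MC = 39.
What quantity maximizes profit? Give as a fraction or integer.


TR = P*Q = (81 - 4Q)Q = 81Q - 4Q^2
MR = dTR/dQ = 81 - 8Q
Set MR = MC:
81 - 8Q = 39
42 = 8Q
Q* = 42/8 = 21/4

21/4


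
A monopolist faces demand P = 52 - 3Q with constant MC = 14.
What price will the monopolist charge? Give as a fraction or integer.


MR = 52 - 6Q
Set MR = MC: 52 - 6Q = 14
Q* = 19/3
Substitute into demand:
P* = 52 - 3*19/3 = 33

33


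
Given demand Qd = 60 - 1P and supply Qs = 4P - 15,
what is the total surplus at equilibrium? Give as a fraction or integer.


Find equilibrium: 60 - 1P = 4P - 15
60 + 15 = 5P
P* = 75/5 = 15
Q* = 4*15 - 15 = 45
Inverse demand: P = 60 - Q/1, so P_max = 60
Inverse supply: P = 15/4 + Q/4, so P_min = 15/4
CS = (1/2) * 45 * (60 - 15) = 2025/2
PS = (1/2) * 45 * (15 - 15/4) = 2025/8
TS = CS + PS = 2025/2 + 2025/8 = 10125/8

10125/8


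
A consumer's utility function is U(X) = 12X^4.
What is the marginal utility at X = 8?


MU = dU/dX = 12*4*X^(4-1)
MU = 48*X^3
At X = 8:
MU = 48 * 8^3
MU = 48 * 512 = 24576

24576


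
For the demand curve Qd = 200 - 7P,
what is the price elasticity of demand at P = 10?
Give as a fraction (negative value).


dQ/dP = -7
At P = 10: Q = 200 - 7*10 = 130
E = (dQ/dP)(P/Q) = (-7)(10/130) = -7/13

-7/13


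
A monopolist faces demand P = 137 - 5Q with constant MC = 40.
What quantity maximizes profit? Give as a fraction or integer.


TR = P*Q = (137 - 5Q)Q = 137Q - 5Q^2
MR = dTR/dQ = 137 - 10Q
Set MR = MC:
137 - 10Q = 40
97 = 10Q
Q* = 97/10 = 97/10

97/10


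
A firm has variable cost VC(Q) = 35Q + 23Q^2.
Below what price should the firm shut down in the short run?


AVC(Q) = VC(Q)/Q = 35 + 23Q
AVC is increasing in Q, so minimum AVC is at Q -> 0+.
Min AVC = 35
The firm should shut down if P < 35.

35


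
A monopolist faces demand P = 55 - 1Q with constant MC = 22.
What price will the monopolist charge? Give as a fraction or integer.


MR = 55 - 2Q
Set MR = MC: 55 - 2Q = 22
Q* = 33/2
Substitute into demand:
P* = 55 - 1*33/2 = 77/2

77/2


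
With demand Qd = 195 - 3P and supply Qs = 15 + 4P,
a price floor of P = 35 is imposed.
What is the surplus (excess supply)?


At P = 35:
Qd = 195 - 3*35 = 90
Qs = 15 + 4*35 = 155
Surplus = Qs - Qd = 155 - 90 = 65

65


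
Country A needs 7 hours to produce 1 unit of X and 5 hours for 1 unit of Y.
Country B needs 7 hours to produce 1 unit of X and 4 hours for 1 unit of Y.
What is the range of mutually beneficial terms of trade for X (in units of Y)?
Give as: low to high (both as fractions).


Opportunity cost of X for Country A = hours_X / hours_Y = 7/5 = 7/5 units of Y
Opportunity cost of X for Country B = hours_X / hours_Y = 7/4 = 7/4 units of Y
Terms of trade must be between the two opportunity costs.
Range: 7/5 to 7/4

7/5 to 7/4


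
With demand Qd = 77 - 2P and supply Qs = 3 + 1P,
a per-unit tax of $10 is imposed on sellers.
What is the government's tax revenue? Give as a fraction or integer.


With tax on sellers, new supply: Qs' = 3 + 1(P - 10)
= 1P - 7
New equilibrium quantity:
Q_new = 21
Tax revenue = tax * Q_new = 10 * 21 = 210

210


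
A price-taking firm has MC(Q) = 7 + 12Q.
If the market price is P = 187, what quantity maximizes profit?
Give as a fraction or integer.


In perfect competition, profit is maximized where P = MC.
187 = 7 + 12Q
180 = 12Q
Q* = 180/12 = 15

15


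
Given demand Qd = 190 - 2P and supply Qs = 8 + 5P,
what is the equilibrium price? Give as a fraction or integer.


At equilibrium, Qd = Qs.
190 - 2P = 8 + 5P
190 - 8 = 2P + 5P
182 = 7P
P* = 182/7 = 26

26


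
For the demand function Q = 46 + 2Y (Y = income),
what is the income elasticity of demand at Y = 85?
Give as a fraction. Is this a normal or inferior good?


dQ/dY = 2
At Y = 85: Q = 46 + 2*85 = 216
Ey = (dQ/dY)(Y/Q) = 2 * 85 / 216 = 85/108
Since Ey > 0, this is a normal good.

85/108 (normal good)


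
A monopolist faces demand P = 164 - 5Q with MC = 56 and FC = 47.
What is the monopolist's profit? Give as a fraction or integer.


MR = MC: 164 - 10Q = 56
Q* = 54/5
P* = 164 - 5*54/5 = 110
Profit = (P* - MC)*Q* - FC
= (110 - 56)*54/5 - 47
= 54*54/5 - 47
= 2916/5 - 47 = 2681/5

2681/5


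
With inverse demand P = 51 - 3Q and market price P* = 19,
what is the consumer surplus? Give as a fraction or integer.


Maximum willingness to pay (at Q=0): P_max = 51
Quantity demanded at P* = 19:
Q* = (51 - 19)/3 = 32/3
CS = (1/2) * Q* * (P_max - P*)
CS = (1/2) * 32/3 * (51 - 19)
CS = (1/2) * 32/3 * 32 = 512/3

512/3


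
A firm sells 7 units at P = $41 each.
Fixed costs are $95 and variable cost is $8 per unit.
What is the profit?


Total Revenue = P * Q = 41 * 7 = $287
Total Cost = FC + VC*Q = 95 + 8*7 = $151
Profit = TR - TC = 287 - 151 = $136

$136


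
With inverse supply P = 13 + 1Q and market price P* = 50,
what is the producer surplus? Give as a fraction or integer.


Minimum supply price (at Q=0): P_min = 13
Quantity supplied at P* = 50:
Q* = (50 - 13)/1 = 37
PS = (1/2) * Q* * (P* - P_min)
PS = (1/2) * 37 * (50 - 13)
PS = (1/2) * 37 * 37 = 1369/2

1369/2


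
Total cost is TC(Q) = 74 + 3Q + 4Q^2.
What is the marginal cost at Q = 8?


MC = dTC/dQ = 3 + 2*4*Q
At Q = 8:
MC = 3 + 8*8
MC = 3 + 64 = 67

67


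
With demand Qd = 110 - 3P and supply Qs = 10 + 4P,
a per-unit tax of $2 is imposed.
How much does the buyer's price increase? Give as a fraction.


With a per-unit tax, the buyer's price increase depends on relative slopes.
Supply slope: d = 4, Demand slope: b = 3
Buyer's price increase = d * tax / (b + d)
= 4 * 2 / (3 + 4)
= 8 / 7 = 8/7

8/7


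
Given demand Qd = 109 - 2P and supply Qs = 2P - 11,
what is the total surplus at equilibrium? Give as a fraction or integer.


Find equilibrium: 109 - 2P = 2P - 11
109 + 11 = 4P
P* = 120/4 = 30
Q* = 2*30 - 11 = 49
Inverse demand: P = 109/2 - Q/2, so P_max = 109/2
Inverse supply: P = 11/2 + Q/2, so P_min = 11/2
CS = (1/2) * 49 * (109/2 - 30) = 2401/4
PS = (1/2) * 49 * (30 - 11/2) = 2401/4
TS = CS + PS = 2401/4 + 2401/4 = 2401/2

2401/2


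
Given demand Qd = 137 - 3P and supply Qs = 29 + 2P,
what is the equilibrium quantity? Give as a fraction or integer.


First find equilibrium price:
137 - 3P = 29 + 2P
P* = 108/5 = 108/5
Then substitute into demand:
Q* = 137 - 3 * 108/5 = 361/5

361/5


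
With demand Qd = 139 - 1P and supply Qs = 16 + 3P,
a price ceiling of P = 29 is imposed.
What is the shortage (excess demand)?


At P = 29:
Qd = 139 - 1*29 = 110
Qs = 16 + 3*29 = 103
Shortage = Qd - Qs = 110 - 103 = 7

7


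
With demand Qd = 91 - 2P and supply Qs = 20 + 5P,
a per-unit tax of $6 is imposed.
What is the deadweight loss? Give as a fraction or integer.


Pre-tax equilibrium quantity: Q* = 495/7
Post-tax equilibrium quantity: Q_tax = 435/7
Reduction in quantity: Q* - Q_tax = 60/7
DWL = (1/2) * tax * (Q* - Q_tax)
DWL = (1/2) * 6 * 60/7 = 180/7

180/7


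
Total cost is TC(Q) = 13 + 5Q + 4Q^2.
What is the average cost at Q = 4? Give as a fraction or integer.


TC(4) = 13 + 5*4 + 4*4^2
TC(4) = 13 + 20 + 64 = 97
AC = TC/Q = 97/4 = 97/4

97/4


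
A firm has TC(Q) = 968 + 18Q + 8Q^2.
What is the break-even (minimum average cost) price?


AC(Q) = 968/Q + 18 + 8Q
To minimize: dAC/dQ = -968/Q^2 + 8 = 0
Q^2 = 968/8 = 121
Q* = 11
Min AC = 968/11 + 18 + 8*11
Min AC = 88 + 18 + 88 = 194

194


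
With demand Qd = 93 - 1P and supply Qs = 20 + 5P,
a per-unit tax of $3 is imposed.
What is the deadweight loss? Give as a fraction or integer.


Pre-tax equilibrium quantity: Q* = 485/6
Post-tax equilibrium quantity: Q_tax = 235/3
Reduction in quantity: Q* - Q_tax = 5/2
DWL = (1/2) * tax * (Q* - Q_tax)
DWL = (1/2) * 3 * 5/2 = 15/4

15/4


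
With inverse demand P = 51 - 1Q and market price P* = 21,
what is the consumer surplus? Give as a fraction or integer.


Maximum willingness to pay (at Q=0): P_max = 51
Quantity demanded at P* = 21:
Q* = (51 - 21)/1 = 30
CS = (1/2) * Q* * (P_max - P*)
CS = (1/2) * 30 * (51 - 21)
CS = (1/2) * 30 * 30 = 450

450


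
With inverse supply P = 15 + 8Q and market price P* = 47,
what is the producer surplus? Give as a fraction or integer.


Minimum supply price (at Q=0): P_min = 15
Quantity supplied at P* = 47:
Q* = (47 - 15)/8 = 4
PS = (1/2) * Q* * (P* - P_min)
PS = (1/2) * 4 * (47 - 15)
PS = (1/2) * 4 * 32 = 64

64


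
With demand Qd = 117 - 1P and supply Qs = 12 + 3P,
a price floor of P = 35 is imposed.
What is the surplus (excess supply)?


At P = 35:
Qd = 117 - 1*35 = 82
Qs = 12 + 3*35 = 117
Surplus = Qs - Qd = 117 - 82 = 35

35


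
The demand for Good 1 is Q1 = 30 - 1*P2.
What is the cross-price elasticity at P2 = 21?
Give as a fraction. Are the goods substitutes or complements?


dQ1/dP2 = -1
At P2 = 21: Q1 = 30 - 1*21 = 9
Exy = (dQ1/dP2)(P2/Q1) = -1 * 21 / 9 = -7/3
Since Exy < 0, the goods are complements.

-7/3 (complements)


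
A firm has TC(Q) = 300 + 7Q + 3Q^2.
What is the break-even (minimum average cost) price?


AC(Q) = 300/Q + 7 + 3Q
To minimize: dAC/dQ = -300/Q^2 + 3 = 0
Q^2 = 300/3 = 100
Q* = 10
Min AC = 300/10 + 7 + 3*10
Min AC = 30 + 7 + 30 = 67

67


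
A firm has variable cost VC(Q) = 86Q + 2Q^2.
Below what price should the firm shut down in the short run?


AVC(Q) = VC(Q)/Q = 86 + 2Q
AVC is increasing in Q, so minimum AVC is at Q -> 0+.
Min AVC = 86
The firm should shut down if P < 86.

86


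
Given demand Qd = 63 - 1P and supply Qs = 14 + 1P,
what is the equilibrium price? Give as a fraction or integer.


At equilibrium, Qd = Qs.
63 - 1P = 14 + 1P
63 - 14 = 1P + 1P
49 = 2P
P* = 49/2 = 49/2

49/2


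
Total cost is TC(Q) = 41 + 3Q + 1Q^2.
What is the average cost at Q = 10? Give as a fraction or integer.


TC(10) = 41 + 3*10 + 1*10^2
TC(10) = 41 + 30 + 100 = 171
AC = TC/Q = 171/10 = 171/10

171/10


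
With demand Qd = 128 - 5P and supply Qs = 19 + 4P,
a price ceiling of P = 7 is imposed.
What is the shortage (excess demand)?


At P = 7:
Qd = 128 - 5*7 = 93
Qs = 19 + 4*7 = 47
Shortage = Qd - Qs = 93 - 47 = 46

46


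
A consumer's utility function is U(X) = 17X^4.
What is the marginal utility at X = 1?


MU = dU/dX = 17*4*X^(4-1)
MU = 68*X^3
At X = 1:
MU = 68 * 1^3
MU = 68 * 1 = 68

68


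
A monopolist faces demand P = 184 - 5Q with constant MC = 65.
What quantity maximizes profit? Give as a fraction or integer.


TR = P*Q = (184 - 5Q)Q = 184Q - 5Q^2
MR = dTR/dQ = 184 - 10Q
Set MR = MC:
184 - 10Q = 65
119 = 10Q
Q* = 119/10 = 119/10

119/10


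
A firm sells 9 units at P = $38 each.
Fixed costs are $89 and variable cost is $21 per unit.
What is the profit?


Total Revenue = P * Q = 38 * 9 = $342
Total Cost = FC + VC*Q = 89 + 21*9 = $278
Profit = TR - TC = 342 - 278 = $64

$64


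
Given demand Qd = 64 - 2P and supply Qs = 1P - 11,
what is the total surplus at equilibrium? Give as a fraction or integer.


Find equilibrium: 64 - 2P = 1P - 11
64 + 11 = 3P
P* = 75/3 = 25
Q* = 1*25 - 11 = 14
Inverse demand: P = 32 - Q/2, so P_max = 32
Inverse supply: P = 11 + Q/1, so P_min = 11
CS = (1/2) * 14 * (32 - 25) = 49
PS = (1/2) * 14 * (25 - 11) = 98
TS = CS + PS = 49 + 98 = 147

147


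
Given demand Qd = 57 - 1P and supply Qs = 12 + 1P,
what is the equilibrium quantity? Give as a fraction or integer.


First find equilibrium price:
57 - 1P = 12 + 1P
P* = 45/2 = 45/2
Then substitute into demand:
Q* = 57 - 1 * 45/2 = 69/2

69/2


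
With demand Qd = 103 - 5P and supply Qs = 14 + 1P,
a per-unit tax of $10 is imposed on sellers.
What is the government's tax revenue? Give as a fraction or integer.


With tax on sellers, new supply: Qs' = 14 + 1(P - 10)
= 4 + 1P
New equilibrium quantity:
Q_new = 41/2
Tax revenue = tax * Q_new = 10 * 41/2 = 205

205


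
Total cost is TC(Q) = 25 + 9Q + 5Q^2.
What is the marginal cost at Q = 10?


MC = dTC/dQ = 9 + 2*5*Q
At Q = 10:
MC = 9 + 10*10
MC = 9 + 100 = 109

109


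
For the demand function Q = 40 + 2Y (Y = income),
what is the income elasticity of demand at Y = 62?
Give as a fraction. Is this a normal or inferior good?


dQ/dY = 2
At Y = 62: Q = 40 + 2*62 = 164
Ey = (dQ/dY)(Y/Q) = 2 * 62 / 164 = 31/41
Since Ey > 0, this is a normal good.

31/41 (normal good)


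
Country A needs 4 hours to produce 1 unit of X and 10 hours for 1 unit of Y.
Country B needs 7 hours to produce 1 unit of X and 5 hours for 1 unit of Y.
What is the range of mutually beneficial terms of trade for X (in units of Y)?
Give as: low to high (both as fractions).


Opportunity cost of X for Country A = hours_X / hours_Y = 4/10 = 2/5 units of Y
Opportunity cost of X for Country B = hours_X / hours_Y = 7/5 = 7/5 units of Y
Terms of trade must be between the two opportunity costs.
Range: 2/5 to 7/5

2/5 to 7/5
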